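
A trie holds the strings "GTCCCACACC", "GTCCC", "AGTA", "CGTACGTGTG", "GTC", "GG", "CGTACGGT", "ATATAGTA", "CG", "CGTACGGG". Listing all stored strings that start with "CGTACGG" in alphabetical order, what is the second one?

CGTACGGT

Filter for "CGTACGG…" and sort: "CGTACGGG", "CGTACGGT"
Position 2: CGTACGGT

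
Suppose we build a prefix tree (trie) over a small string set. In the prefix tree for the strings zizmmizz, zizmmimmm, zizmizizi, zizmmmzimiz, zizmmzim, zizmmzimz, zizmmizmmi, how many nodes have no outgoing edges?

6

A leaf is a node with no children — equivalently, the end of a word that is not a proper prefix of any other stored word.
Those words: "zizmizizi", "zizmmimmm", "zizmmizmmi", "zizmmizz", "zizmmmzimiz", "zizmmzimz"
Leaf count: 6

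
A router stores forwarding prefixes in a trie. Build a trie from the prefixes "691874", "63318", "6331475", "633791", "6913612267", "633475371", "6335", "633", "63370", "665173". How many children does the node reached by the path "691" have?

Walk "691" from the root, arriving at one node.
Characters that immediately follow "691" among the stored strings: {3, 8}.
That node has 2 child edges.

2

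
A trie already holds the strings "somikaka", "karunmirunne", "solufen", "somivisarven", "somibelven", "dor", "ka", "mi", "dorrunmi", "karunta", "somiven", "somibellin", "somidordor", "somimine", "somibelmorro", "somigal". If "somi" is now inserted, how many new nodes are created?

Every character of "somi" already lies on an existing path (it is a prefix of some stored word).
No new nodes are needed: 0.

0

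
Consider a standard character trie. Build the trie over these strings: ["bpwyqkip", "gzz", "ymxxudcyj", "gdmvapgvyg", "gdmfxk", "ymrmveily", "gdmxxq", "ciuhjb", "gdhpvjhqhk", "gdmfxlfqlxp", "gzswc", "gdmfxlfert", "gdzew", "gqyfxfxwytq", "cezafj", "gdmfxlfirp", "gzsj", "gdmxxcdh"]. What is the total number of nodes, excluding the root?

93

For each word, the new-node count is its length minus the longest prefix already in the trie:
  "bpwyqkip" → 8 new (b, p, w, y, q, k, i, p)
  "gzz" → 3 new (g, z, z)
  "ymxxudcyj" → 9 new (y, m, x, x, u, d, c, y, j)
  "gdmvapgvyg" → prefix "g" already present; 9 new (d, m, v, a, p, g, v, y, g)
  "gdmfxk" → prefix "gdm" already present; 3 new (f, x, k)
  "ymrmveily" → prefix "ym" already present; 7 new (r, m, v, e, i, l, y)
  "gdmxxq" → prefix "gdm" already present; 3 new (x, x, q)
  "ciuhjb" → 6 new (c, i, u, h, j, b)
  "gdhpvjhqhk" → prefix "gd" already present; 8 new (h, p, v, j, h, q, h, k)
  "gdmfxlfqlxp" → prefix "gdmfx" already present; 6 new (l, f, q, l, x, p)
  "gzswc" → prefix "gz" already present; 3 new (s, w, c)
  "gdmfxlfert" → prefix "gdmfxlf" already present; 3 new (e, r, t)
  "gdzew" → prefix "gd" already present; 3 new (z, e, w)
  "gqyfxfxwytq" → prefix "g" already present; 10 new (q, y, f, x, f, x, w, y, t, q)
  "cezafj" → prefix "c" already present; 5 new (e, z, a, f, j)
  "gdmfxlfirp" → prefix "gdmfxlf" already present; 3 new (i, r, p)
  "gzsj" → prefix "gzs" already present; 1 new (j)
  "gdmxxcdh" → prefix "gdmxx" already present; 3 new (c, d, h)
Total nodes = 8 + 3 + 9 + 9 + 3 + 7 + 3 + 6 + 8 + 6 + 3 + 3 + 3 + 10 + 5 + 3 + 1 + 3 = 93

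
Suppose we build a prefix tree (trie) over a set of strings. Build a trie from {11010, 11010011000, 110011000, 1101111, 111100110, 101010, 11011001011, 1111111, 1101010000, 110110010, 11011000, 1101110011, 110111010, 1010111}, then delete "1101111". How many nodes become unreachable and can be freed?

After clearing the end-marker at "1101111", prune upward until reaching a node still needed by another word.
The suffix "1" (1 node) is used only by "1101111"; the node for "110111" still has the child "0", so pruning stops there.
Nodes removed: 1

1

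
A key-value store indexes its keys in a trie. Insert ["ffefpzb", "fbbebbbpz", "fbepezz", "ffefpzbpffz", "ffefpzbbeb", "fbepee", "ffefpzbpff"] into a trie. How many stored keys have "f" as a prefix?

Walk to "f"; the words in its subtree are exactly those with that prefix.
Matches: "fbbebbbpz", "fbepee", "fbepezz", "ffefpzb", "ffefpzbbeb", "ffefpzbpff", "ffefpzbpffz"
Count: 7

7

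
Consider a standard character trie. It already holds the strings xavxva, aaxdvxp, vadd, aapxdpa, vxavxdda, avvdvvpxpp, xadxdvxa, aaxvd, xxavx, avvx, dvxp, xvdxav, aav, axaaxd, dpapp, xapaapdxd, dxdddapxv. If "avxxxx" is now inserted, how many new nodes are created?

4

The longest prefix of "avxxxx" already in the trie is "av" (length 2).
So 6 − 2 = 4 new nodes.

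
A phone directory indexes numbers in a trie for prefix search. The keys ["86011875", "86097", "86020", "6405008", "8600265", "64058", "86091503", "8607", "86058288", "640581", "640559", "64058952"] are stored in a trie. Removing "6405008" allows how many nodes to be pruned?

3

Walk "6405008" from the leaf back toward the root, removing each node that no remaining word uses.
The suffix "008" (3 nodes) is used only by "6405008"; the node for "6405" still has the child "8", so pruning stops there.
Nodes removed: 3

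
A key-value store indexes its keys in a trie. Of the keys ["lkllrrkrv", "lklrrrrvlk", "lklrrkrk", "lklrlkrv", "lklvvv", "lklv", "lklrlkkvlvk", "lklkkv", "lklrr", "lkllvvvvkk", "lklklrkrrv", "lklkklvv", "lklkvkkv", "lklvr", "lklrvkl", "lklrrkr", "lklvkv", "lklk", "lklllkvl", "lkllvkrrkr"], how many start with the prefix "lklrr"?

4

Traverse to the node for "lklrr", then collect every word in that subtree.
Matches: "lklrr", "lklrrkr", "lklrrkrk", "lklrrrrvlk"
Count: 4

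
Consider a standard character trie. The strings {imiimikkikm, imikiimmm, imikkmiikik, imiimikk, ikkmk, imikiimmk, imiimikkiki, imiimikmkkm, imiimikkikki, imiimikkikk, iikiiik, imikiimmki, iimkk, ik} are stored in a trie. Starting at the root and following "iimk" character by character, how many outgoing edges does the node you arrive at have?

The children of the "iimk" node are the distinct next characters among strings starting with "iimk".
Distinct next characters after "iimk": k.
That node has 1 child edge.

1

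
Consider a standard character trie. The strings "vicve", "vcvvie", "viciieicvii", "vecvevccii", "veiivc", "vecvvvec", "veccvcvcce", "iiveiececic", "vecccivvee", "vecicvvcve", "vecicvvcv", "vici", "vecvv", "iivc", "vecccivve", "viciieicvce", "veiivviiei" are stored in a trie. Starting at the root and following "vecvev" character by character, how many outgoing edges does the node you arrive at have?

Follow the path "vecvev" to its node, then look at its outgoing edges.
Distinct next characters after "vecvev": c.
That node has 1 child edge.

1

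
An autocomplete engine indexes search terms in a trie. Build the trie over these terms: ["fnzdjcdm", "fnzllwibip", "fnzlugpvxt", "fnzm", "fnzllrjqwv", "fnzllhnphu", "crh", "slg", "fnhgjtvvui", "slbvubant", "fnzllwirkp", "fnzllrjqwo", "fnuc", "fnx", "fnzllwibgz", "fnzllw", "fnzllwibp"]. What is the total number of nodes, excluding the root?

63

Count nodes per top-level branch (shared prefixes stored once):
  'c'-branch (crh): 3 nodes
  'f'-branch (fnhgjtvvui, fnuc, fnx, fnzdjcdm, fnzllhnphu, fnzllrjqwo, fnzllrjqwv, fnzllw, fnzllwibgz, fnzllwibip, fnzllwibp, fnzllwirkp, fnzlugpvxt, fnzm): 50 nodes
  's'-branch (slbvubant, slg): 10 nodes
Sum: 63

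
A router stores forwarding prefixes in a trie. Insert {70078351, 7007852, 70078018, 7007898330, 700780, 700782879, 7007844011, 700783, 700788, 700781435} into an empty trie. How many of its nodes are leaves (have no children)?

A leaf is a node with no children — equivalently, the end of a word that is not a proper prefix of any other stored word.
Those words: "70078018", "700781435", "700782879", "70078351", "7007844011", "7007852", "700788", "7007898330"
Leaf count: 8

8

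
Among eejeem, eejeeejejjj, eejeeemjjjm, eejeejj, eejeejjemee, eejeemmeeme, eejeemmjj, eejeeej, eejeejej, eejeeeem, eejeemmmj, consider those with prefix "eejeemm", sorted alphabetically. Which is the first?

eejeemmeeme

DFS of the "eejeemm" subtree visits, in order: "eejeemmeeme", "eejeemmjj", "eejeemmmj"
The 1st is eejeemmeeme.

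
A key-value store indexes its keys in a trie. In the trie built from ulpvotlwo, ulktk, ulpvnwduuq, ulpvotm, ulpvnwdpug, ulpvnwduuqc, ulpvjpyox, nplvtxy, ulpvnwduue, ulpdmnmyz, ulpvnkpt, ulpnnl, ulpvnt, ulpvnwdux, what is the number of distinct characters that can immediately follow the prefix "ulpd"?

The children of the "ulpd" node are the distinct next characters among strings starting with "ulpd".
Characters that immediately follow "ulpd" among the stored strings: {m}.
That node has 1 child edge.

1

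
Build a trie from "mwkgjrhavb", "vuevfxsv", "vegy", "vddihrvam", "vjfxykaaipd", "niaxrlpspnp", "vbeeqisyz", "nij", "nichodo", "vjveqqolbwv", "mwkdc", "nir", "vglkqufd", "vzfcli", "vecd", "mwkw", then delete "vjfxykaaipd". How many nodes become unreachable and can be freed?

9

A node on "vjfxykaaipd"'s path can go only if nothing else ends at it or branches off below it.
The suffix "fxykaaipd" (9 nodes) is used only by "vjfxykaaipd"; the node for "vj" still has the child "v", so pruning stops there.
Nodes removed: 9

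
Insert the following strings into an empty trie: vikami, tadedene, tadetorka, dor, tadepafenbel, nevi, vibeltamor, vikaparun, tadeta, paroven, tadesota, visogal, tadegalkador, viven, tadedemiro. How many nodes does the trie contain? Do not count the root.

Trace insertions, counting only characters that open a new branch:
  "vikami" → 6 new (v, i, k, a, m, i)
  "tadedene" → 8 new (t, a, d, e, d, e, n, e)
  "tadetorka" → prefix "tade" already present; 5 new (t, o, r, k, a)
  "dor" → 3 new (d, o, r)
  "tadepafenbel" → prefix "tade" already present; 8 new (p, a, f, e, n, b, e, l)
  "nevi" → 4 new (n, e, v, i)
  "vibeltamor" → prefix "vi" already present; 8 new (b, e, l, t, a, m, o, r)
  "vikaparun" → prefix "vika" already present; 5 new (p, a, r, u, n)
  "tadeta" → prefix "tadet" already present; 1 new (a)
  "paroven" → 7 new (p, a, r, o, v, e, n)
  "tadesota" → prefix "tade" already present; 4 new (s, o, t, a)
  "visogal" → prefix "vi" already present; 5 new (s, o, g, a, l)
  "tadegalkador" → prefix "tade" already present; 8 new (g, a, l, k, a, d, o, r)
  "viven" → prefix "vi" already present; 3 new (v, e, n)
  "tadedemiro" → prefix "tadede" already present; 4 new (m, i, r, o)
Total nodes = 6 + 8 + 5 + 3 + 8 + 4 + 8 + 5 + 1 + 7 + 4 + 5 + 8 + 3 + 4 = 79

79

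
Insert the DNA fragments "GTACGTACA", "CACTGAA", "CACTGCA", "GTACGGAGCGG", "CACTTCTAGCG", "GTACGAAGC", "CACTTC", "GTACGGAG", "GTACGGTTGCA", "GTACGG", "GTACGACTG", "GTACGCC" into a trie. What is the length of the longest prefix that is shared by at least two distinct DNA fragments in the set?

Look for the deepest trie node that still has at least two words in its subtree.
e.g. "GTACGGAG" and "GTACGGAGCGG" share the prefix "GTACGGAG" of length 8; no pair shares a longer one.
Longest shared-prefix length: 8

8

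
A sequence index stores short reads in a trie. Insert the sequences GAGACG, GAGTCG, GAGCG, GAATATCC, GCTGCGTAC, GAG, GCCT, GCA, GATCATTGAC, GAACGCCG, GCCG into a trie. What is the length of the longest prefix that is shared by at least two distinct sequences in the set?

3

The deepest shared node is where two words last agree before diverging.
e.g. "GAACGCCG" and "GAATATCC" share the prefix "GAA" of length 3; no pair shares a longer one.
Longest shared-prefix length: 3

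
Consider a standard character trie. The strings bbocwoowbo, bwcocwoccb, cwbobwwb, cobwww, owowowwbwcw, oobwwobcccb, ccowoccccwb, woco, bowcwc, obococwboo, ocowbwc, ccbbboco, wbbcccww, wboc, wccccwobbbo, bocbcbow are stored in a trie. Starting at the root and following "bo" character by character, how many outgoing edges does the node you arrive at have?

Walk "bo" from the root, arriving at one node.
Distinct next characters after "bo": c, w.
That node has 2 child edges.

2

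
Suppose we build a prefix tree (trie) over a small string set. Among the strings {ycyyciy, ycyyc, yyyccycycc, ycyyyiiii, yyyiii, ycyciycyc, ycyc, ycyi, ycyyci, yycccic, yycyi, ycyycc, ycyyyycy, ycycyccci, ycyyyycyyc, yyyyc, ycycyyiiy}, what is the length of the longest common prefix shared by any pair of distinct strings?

8

Equivalently: take the maximum, over all pairs, of their longest common prefix length.
e.g. "ycyyyycy" and "ycyyyycyyc" share the prefix "ycyyyycy" of length 8; no pair shares a longer one.
Longest shared-prefix length: 8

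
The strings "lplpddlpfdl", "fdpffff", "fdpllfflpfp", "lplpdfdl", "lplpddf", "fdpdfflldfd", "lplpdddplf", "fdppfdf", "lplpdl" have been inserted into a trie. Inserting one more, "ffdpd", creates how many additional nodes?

4

Walking "ffdpd" from the root, the first 1 characters ("f") follow existing edges; "f" is the first miss.
So 5 − 1 = 4 new nodes.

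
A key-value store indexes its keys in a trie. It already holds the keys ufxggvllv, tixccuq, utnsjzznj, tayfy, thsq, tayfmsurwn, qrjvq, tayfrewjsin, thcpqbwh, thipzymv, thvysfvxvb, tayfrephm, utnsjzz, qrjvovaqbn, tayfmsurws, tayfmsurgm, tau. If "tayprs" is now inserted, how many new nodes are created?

3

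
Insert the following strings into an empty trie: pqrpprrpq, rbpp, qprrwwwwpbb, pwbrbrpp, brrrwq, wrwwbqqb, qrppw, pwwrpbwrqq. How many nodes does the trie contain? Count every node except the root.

Insert word by word; a character creates a node only if that edge doesn't already exist:
  "pqrpprrpq" → 9 new (p, q, r, p, p, r, r, p, q)
  "rbpp" → 4 new (r, b, p, p)
  "qprrwwwwpbb" → 11 new (q, p, r, r, w, w, w, w, p, b, b)
  "pwbrbrpp" → prefix "p" already present; 7 new (w, b, r, b, r, p, p)
  "brrrwq" → 6 new (b, r, r, r, w, q)
  "wrwwbqqb" → 8 new (w, r, w, w, b, q, q, b)
  "qrppw" → prefix "q" already present; 4 new (r, p, p, w)
  "pwwrpbwrqq" → prefix "pw" already present; 8 new (w, r, p, b, w, r, q, q)
Total nodes = 9 + 4 + 11 + 7 + 6 + 8 + 4 + 8 = 57

57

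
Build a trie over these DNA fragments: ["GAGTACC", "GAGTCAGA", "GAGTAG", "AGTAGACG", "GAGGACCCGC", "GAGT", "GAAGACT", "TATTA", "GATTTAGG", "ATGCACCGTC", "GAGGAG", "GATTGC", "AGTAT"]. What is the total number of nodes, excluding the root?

For each word, the new-node count is its length minus the longest prefix already in the trie:
  "GAGTACC" → 7 new (G, A, G, T, A, C, C)
  "GAGTCAGA" → prefix "GAGT" already present; 4 new (C, A, G, A)
  "GAGTAG" → prefix "GAGTA" already present; 1 new (G)
  "AGTAGACG" → 8 new (A, G, T, A, G, A, C, G)
  "GAGGACCCGC" → prefix "GAG" already present; 7 new (G, A, C, C, C, G, C)
  "GAGT" → prefix "GAGT" already present; 0 new (none)
  "GAAGACT" → prefix "GA" already present; 5 new (A, G, A, C, T)
  "TATTA" → 5 new (T, A, T, T, A)
  "GATTTAGG" → prefix "GA" already present; 6 new (T, T, T, A, G, G)
  "ATGCACCGTC" → prefix "A" already present; 9 new (T, G, C, A, C, C, G, T, C)
  "GAGGAG" → prefix "GAGGA" already present; 1 new (G)
  "GATTGC" → prefix "GATT" already present; 2 new (G, C)
  "AGTAT" → prefix "AGTA" already present; 1 new (T)
Total nodes = 7 + 4 + 1 + 8 + 7 + 0 + 5 + 5 + 6 + 9 + 1 + 2 + 1 = 56

56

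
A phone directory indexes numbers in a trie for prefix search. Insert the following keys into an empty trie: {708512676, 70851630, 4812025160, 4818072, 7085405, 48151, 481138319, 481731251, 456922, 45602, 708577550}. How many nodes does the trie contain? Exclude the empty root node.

For each word, the new-node count is its length minus the longest prefix already in the trie:
  "708512676" → 9 new (7, 0, 8, 5, 1, 2, 6, 7, 6)
  "70851630" → prefix "70851" already present; 3 new (6, 3, 0)
  "4812025160" → 10 new (4, 8, 1, 2, 0, 2, 5, 1, 6, 0)
  "4818072" → prefix "481" already present; 4 new (8, 0, 7, 2)
  "7085405" → prefix "7085" already present; 3 new (4, 0, 5)
  "48151" → prefix "481" already present; 2 new (5, 1)
  "481138319" → prefix "481" already present; 6 new (1, 3, 8, 3, 1, 9)
  "481731251" → prefix "481" already present; 6 new (7, 3, 1, 2, 5, 1)
  "456922" → prefix "4" already present; 5 new (5, 6, 9, 2, 2)
  "45602" → prefix "456" already present; 2 new (0, 2)
  "708577550" → prefix "7085" already present; 5 new (7, 7, 5, 5, 0)
Total nodes = 9 + 3 + 10 + 4 + 3 + 2 + 6 + 6 + 5 + 2 + 5 = 55

55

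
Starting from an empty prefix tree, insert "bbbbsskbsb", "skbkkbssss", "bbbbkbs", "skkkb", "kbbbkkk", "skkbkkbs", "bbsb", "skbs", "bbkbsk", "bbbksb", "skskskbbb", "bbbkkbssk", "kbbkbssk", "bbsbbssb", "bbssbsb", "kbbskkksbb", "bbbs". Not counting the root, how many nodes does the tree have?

Insert word by word; a character creates a node only if that edge doesn't already exist:
  "bbbbsskbsb" → 10 new (b, b, b, b, s, s, k, b, s, b)
  "skbkkbssss" → 10 new (s, k, b, k, k, b, s, s, s, s)
  "bbbbkbs" → prefix "bbbb" already present; 3 new (k, b, s)
  "skkkb" → prefix "sk" already present; 3 new (k, k, b)
  "kbbbkkk" → 7 new (k, b, b, b, k, k, k)
  "skkbkkbs" → prefix "skk" already present; 5 new (b, k, k, b, s)
  "bbsb" → prefix "bb" already present; 2 new (s, b)
  "skbs" → prefix "skb" already present; 1 new (s)
  "bbkbsk" → prefix "bb" already present; 4 new (k, b, s, k)
  "bbbksb" → prefix "bbb" already present; 3 new (k, s, b)
  "skskskbbb" → prefix "sk" already present; 7 new (s, k, s, k, b, b, b)
  "bbbkkbssk" → prefix "bbbk" already present; 5 new (k, b, s, s, k)
  "kbbkbssk" → prefix "kbb" already present; 5 new (k, b, s, s, k)
  "bbsbbssb" → prefix "bbsb" already present; 4 new (b, s, s, b)
  "bbssbsb" → prefix "bbs" already present; 4 new (s, b, s, b)
  "kbbskkksbb" → prefix "kbb" already present; 7 new (s, k, k, k, s, b, b)
  "bbbs" → prefix "bbb" already present; 1 new (s)
Total nodes = 10 + 10 + 3 + 3 + 7 + 5 + 2 + 1 + 4 + 3 + 7 + 5 + 5 + 4 + 4 + 7 + 1 = 81

81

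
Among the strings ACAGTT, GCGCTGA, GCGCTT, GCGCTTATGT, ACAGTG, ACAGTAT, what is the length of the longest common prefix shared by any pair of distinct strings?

The deepest shared node is where two words last agree before diverging.
e.g. "GCGCTT" and "GCGCTTATGT" share the prefix "GCGCTT" of length 6; no pair shares a longer one.
Longest shared-prefix length: 6

6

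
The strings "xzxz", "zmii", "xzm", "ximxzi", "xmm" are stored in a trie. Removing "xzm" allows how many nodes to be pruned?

A node on "xzm"'s path can go only if nothing else ends at it or branches off below it.
The suffix "m" (1 node) is used only by "xzm"; the node for "xz" still has the child "x", so pruning stops there.
Nodes removed: 1

1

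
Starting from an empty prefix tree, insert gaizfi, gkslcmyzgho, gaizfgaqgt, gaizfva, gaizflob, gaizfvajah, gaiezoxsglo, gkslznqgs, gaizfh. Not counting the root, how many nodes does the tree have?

43

Insert word by word; a character creates a node only if that edge doesn't already exist:
  "gaizfi" → 6 new (g, a, i, z, f, i)
  "gkslcmyzgho" → prefix "g" already present; 10 new (k, s, l, c, m, y, z, g, h, o)
  "gaizfgaqgt" → prefix "gaizf" already present; 5 new (g, a, q, g, t)
  "gaizfva" → prefix "gaizf" already present; 2 new (v, a)
  "gaizflob" → prefix "gaizf" already present; 3 new (l, o, b)
  "gaizfvajah" → prefix "gaizfva" already present; 3 new (j, a, h)
  "gaiezoxsglo" → prefix "gai" already present; 8 new (e, z, o, x, s, g, l, o)
  "gkslznqgs" → prefix "gksl" already present; 5 new (z, n, q, g, s)
  "gaizfh" → prefix "gaizf" already present; 1 new (h)
Total nodes = 6 + 10 + 5 + 2 + 3 + 3 + 8 + 5 + 1 = 43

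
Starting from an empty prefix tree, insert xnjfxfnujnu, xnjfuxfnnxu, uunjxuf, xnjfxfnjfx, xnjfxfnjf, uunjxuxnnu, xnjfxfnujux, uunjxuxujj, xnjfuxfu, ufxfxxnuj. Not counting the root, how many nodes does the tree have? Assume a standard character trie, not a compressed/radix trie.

46

Insert word by word; a character creates a node only if that edge doesn't already exist:
  "xnjfxfnujnu" → 11 new (x, n, j, f, x, f, n, u, j, n, u)
  "xnjfuxfnnxu" → prefix "xnjf" already present; 7 new (u, x, f, n, n, x, u)
  "uunjxuf" → 7 new (u, u, n, j, x, u, f)
  "xnjfxfnjfx" → prefix "xnjfxfn" already present; 3 new (j, f, x)
  "xnjfxfnjf" → prefix "xnjfxfnjf" already present; 0 new (none)
  "uunjxuxnnu" → prefix "uunjxu" already present; 4 new (x, n, n, u)
  "xnjfxfnujux" → prefix "xnjfxfnuj" already present; 2 new (u, x)
  "uunjxuxujj" → prefix "uunjxux" already present; 3 new (u, j, j)
  "xnjfuxfu" → prefix "xnjfuxf" already present; 1 new (u)
  "ufxfxxnuj" → prefix "u" already present; 8 new (f, x, f, x, x, n, u, j)
Total nodes = 11 + 7 + 7 + 3 + 0 + 4 + 2 + 3 + 1 + 8 = 46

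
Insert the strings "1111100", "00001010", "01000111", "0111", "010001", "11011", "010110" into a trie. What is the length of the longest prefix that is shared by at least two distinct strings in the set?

6

Look for the deepest trie node that still has at least two words in its subtree.
e.g. "010001" and "01000111" share the prefix "010001" of length 6; no pair shares a longer one.
Longest shared-prefix length: 6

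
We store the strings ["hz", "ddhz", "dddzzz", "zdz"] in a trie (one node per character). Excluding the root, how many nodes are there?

Insert word by word; a character creates a node only if that edge doesn't already exist:
  "hz" → 2 new (h, z)
  "ddhz" → 4 new (d, d, h, z)
  "dddzzz" → prefix "dd" already present; 4 new (d, z, z, z)
  "zdz" → 3 new (z, d, z)
Total nodes = 2 + 4 + 4 + 3 = 13

13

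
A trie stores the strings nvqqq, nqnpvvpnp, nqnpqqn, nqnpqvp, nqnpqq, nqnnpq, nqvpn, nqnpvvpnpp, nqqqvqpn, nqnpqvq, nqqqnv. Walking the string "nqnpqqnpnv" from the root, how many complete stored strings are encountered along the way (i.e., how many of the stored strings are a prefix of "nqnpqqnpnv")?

2

Check each prefix of "nqnpqqnpnv" against the stored set — each match is an end-marker on the path.
Prefixes of the query that are stored words: "nqnpqq", "nqnpqqn"
Count: 2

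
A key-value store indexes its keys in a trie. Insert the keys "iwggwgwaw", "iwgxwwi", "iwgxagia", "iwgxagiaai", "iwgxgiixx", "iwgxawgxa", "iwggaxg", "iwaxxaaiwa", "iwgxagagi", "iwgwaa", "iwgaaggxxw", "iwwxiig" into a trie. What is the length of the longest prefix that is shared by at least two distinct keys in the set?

Equivalently: take the maximum, over all pairs, of their longest common prefix length.
"iwgxagia" and "iwgxagiaai" agree on "iwgxagia" (8 characters) before diverging; nothing deeper is shared.
Longest shared-prefix length: 8

8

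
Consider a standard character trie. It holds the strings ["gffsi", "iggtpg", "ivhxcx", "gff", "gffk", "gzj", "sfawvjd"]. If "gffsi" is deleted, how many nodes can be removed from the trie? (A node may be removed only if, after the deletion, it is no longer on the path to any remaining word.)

A node on "gffsi"'s path can go only if nothing else ends at it or branches off below it.
The suffix "si" (2 nodes) is used only by "gffsi"; the node for "gff" still has the child "k", so pruning stops there.
Nodes removed: 2

2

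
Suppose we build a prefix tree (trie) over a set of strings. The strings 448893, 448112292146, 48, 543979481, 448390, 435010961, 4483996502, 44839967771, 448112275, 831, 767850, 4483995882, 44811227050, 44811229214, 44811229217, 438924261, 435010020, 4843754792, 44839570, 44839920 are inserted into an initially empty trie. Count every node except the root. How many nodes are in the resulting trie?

Count nodes per top-level branch (shared prefixes stored once):
  '4'-branch (435010020, 435010961, 438924261, 44811227050, 448112275, 44811229214, 448112292146, 44811229217, 448390, 44839570, 44839920, 4483995882, 4483996502, 44839967771, 448893, 48, 4843754792): 69 nodes
  '5'-branch (543979481): 9 nodes
  '7'-branch (767850): 6 nodes
  '8'-branch (831): 3 nodes
Sum: 87

87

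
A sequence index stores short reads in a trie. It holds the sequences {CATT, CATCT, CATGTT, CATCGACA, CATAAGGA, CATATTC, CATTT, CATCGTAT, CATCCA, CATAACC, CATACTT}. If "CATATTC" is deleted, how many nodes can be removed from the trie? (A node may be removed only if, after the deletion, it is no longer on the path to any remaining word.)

3

Walk "CATATTC" from the leaf back toward the root, removing each node that no remaining word uses.
The suffix "TTC" (3 nodes) is used only by "CATATTC"; the node for "CATA" still has the child "A", so pruning stops there.
Nodes removed: 3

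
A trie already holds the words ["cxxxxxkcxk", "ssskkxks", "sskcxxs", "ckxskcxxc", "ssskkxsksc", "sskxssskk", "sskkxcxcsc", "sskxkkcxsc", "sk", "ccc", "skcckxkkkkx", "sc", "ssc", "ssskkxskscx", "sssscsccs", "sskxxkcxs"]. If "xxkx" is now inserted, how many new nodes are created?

No existing word starts with "x", so every character of "xxkx" needs a new node.
4 − 0 = 4 new nodes.

4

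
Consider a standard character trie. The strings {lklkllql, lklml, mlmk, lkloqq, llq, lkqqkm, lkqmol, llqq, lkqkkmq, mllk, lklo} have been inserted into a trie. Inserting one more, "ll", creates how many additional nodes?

"ll" is already a full path in the trie; only an end-marker is added.
No new nodes are needed: 0.

0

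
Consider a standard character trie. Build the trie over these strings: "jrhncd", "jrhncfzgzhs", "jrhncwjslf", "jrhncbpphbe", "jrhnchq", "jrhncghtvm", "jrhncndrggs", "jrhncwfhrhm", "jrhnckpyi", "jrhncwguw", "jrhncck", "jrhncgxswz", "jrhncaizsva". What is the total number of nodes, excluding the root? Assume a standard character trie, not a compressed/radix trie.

Insert word by word; a character creates a node only if that edge doesn't already exist:
  "jrhncd" → 6 new (j, r, h, n, c, d)
  "jrhncfzgzhs" → prefix "jrhnc" already present; 6 new (f, z, g, z, h, s)
  "jrhncwjslf" → prefix "jrhnc" already present; 5 new (w, j, s, l, f)
  "jrhncbpphbe" → prefix "jrhnc" already present; 6 new (b, p, p, h, b, e)
  "jrhnchq" → prefix "jrhnc" already present; 2 new (h, q)
  "jrhncghtvm" → prefix "jrhnc" already present; 5 new (g, h, t, v, m)
  "jrhncndrggs" → prefix "jrhnc" already present; 6 new (n, d, r, g, g, s)
  "jrhncwfhrhm" → prefix "jrhncw" already present; 5 new (f, h, r, h, m)
  "jrhnckpyi" → prefix "jrhnc" already present; 4 new (k, p, y, i)
  "jrhncwguw" → prefix "jrhncw" already present; 3 new (g, u, w)
  "jrhncck" → prefix "jrhnc" already present; 2 new (c, k)
  "jrhncgxswz" → prefix "jrhncg" already present; 4 new (x, s, w, z)
  "jrhncaizsva" → prefix "jrhnc" already present; 6 new (a, i, z, s, v, a)
Total nodes = 6 + 6 + 5 + 6 + 2 + 5 + 6 + 5 + 4 + 3 + 2 + 4 + 6 = 60

60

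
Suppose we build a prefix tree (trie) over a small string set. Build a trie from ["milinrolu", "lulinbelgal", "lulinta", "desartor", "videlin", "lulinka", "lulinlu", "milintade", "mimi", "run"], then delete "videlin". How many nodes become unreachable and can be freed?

After clearing the end-marker at "videlin", prune upward until reaching a node still needed by another word.
No other word shares any prefix with "videlin", so all 7 of its nodes go.
Nodes removed: 7

7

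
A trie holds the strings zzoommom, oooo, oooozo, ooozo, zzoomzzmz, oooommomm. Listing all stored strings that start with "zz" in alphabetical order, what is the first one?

zzoommom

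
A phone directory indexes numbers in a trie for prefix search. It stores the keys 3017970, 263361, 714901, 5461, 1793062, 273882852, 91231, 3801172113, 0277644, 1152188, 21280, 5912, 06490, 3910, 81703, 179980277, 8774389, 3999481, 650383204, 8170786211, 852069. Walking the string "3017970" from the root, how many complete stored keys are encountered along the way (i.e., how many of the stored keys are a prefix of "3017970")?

1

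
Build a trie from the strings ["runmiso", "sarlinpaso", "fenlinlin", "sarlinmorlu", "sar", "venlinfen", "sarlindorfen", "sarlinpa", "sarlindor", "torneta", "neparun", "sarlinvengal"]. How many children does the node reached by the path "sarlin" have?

The children of the "sarlin" node are the distinct next characters among strings starting with "sarlin".
Distinct next characters after "sarlin": d, m, p, v.
That node has 4 child edges.

4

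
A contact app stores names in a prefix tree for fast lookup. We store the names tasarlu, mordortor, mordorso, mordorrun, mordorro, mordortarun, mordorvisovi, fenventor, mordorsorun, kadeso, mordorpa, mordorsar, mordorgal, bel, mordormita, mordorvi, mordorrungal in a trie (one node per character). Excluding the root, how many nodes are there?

Count nodes per top-level branch (shared prefixes stored once):
  'b'-branch (bel): 3 nodes
  'f'-branch (fenventor): 9 nodes
  'k'-branch (kadeso): 6 nodes
  'm'-branch (mordorgal, mordormita, mordorpa, mordorro, mordorrun, mordorrungal, mordorsar, mordorso, mordorsorun, mordortarun, mordortor, mordorvi, mordorvisovi): 42 nodes
  't'-branch (tasarlu): 7 nodes
Sum: 67

67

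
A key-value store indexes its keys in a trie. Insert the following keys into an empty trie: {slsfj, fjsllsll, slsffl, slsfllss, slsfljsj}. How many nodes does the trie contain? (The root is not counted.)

22

Trie structure (* marks end of a word):
(root)
├─ f
│  └─ j
│     └─ s
│        └─ l
│           └─ l
│              └─ s
│                 └─ l
│                    └─ l *
└─ s
   └─ l
      └─ s
         └─ f
            ├─ f
            │  └─ l *
            ├─ j *
            └─ l
               ├─ j
               │  └─ s
               │     └─ j *
               └─ l
                  └─ s
                     └─ s *
Counting every labelled node above: 22.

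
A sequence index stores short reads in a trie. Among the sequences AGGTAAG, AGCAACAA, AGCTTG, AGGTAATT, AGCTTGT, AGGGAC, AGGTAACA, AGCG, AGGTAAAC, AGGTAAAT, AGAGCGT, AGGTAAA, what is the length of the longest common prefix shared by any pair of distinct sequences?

The deepest shared node is where two words last agree before diverging.
e.g. "AGGTAAA" and "AGGTAAAC" share the prefix "AGGTAAA" of length 7; no pair shares a longer one.
Longest shared-prefix length: 7

7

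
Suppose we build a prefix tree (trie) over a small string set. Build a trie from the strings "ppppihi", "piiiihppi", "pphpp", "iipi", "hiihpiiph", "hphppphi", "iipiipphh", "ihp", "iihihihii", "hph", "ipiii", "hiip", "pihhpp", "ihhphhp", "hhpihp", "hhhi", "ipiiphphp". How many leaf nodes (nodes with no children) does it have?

15

Leaves are exactly the stored words that no other stored word extends.
Those words: "hhhi", "hhpihp", "hiihpiiph", "hiip", "hphppphi", "ihhphhp", "ihp", "iihihihii", "iipiipphh", "ipiii", "ipiiphphp", "pihhpp", "piiiihppi", "pphpp", "ppppihi"
Leaf count: 15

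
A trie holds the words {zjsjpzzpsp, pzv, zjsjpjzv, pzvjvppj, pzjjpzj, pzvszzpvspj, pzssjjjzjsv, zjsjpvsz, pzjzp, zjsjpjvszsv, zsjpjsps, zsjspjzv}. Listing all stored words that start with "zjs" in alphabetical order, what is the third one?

DFS of the "zjs" subtree visits, in order: "zjsjpjvszsv", "zjsjpjzv", "zjsjpvsz", "zjsjpzzpsp"
The 3rd is zjsjpvsz.

zjsjpvsz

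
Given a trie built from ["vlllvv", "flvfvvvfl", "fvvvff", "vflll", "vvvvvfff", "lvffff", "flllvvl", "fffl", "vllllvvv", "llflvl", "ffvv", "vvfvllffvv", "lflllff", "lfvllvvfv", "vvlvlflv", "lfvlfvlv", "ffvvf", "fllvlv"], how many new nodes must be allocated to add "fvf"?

1

The longest prefix of "fvf" already in the trie is "fv" (length 2).
New nodes needed: |"fvf"| − 2 = 3 − 2 = 1.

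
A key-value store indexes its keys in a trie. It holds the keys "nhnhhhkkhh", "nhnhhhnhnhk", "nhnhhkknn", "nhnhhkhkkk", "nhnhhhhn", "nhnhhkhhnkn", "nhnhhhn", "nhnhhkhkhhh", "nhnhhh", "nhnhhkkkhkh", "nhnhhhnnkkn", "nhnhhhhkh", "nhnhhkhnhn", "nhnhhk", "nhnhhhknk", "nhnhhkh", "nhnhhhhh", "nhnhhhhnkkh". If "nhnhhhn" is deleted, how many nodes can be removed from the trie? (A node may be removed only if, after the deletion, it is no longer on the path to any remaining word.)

0

Walk "nhnhhhn" from the leaf back toward the root, removing each node that no remaining word uses.
Every node on "nhnhhhn" is still needed (e.g. by "nhnhhhnhnhk"), so nothing is freed.
Nodes removed: 0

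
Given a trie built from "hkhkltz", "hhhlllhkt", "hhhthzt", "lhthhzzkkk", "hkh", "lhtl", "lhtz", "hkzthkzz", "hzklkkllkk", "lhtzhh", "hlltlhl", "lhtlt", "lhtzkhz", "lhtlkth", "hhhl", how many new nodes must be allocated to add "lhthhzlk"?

The longest prefix of "lhthhzlk" already in the trie is "lhthhz" (length 6).
Each of the 2 remaining characters creates one node.

2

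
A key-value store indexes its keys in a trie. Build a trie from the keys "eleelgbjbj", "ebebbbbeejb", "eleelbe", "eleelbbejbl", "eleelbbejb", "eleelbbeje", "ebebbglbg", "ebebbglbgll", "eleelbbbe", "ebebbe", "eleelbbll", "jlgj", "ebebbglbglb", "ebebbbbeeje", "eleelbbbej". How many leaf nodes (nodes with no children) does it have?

A leaf is a node with no children — equivalently, the end of a word that is not a proper prefix of any other stored word.
Those words: "ebebbbbeejb", "ebebbbbeeje", "ebebbe", "ebebbglbglb", "ebebbglbgll", "eleelbbbej", "eleelbbejbl", "eleelbbeje", "eleelbbll", "eleelbe", "eleelgbjbj", "jlgj"
Leaf count: 12

12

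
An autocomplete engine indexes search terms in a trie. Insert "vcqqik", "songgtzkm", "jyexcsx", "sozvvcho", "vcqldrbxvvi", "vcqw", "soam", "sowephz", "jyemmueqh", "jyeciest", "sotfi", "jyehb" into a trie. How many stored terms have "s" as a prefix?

5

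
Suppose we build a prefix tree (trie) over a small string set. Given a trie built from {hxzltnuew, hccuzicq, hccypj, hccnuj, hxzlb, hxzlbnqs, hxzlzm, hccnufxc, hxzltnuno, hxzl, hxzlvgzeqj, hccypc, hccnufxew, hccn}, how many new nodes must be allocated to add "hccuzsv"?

2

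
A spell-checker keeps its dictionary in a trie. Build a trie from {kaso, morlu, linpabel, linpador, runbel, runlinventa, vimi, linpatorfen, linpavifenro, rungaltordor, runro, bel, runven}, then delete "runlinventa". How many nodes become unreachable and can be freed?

A node on "runlinventa"'s path can go only if nothing else ends at it or branches off below it.
The suffix "linventa" (8 nodes) is used only by "runlinventa"; the node for "run" still has the child "b", so pruning stops there.
Nodes removed: 8

8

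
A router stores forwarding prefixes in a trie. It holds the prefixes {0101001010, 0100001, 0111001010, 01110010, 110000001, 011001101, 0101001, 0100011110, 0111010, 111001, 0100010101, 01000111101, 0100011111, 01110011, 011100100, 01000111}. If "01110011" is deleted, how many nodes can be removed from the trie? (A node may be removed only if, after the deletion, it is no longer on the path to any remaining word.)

1

Walk "01110011" from the leaf back toward the root, removing each node that no remaining word uses.
The suffix "1" (1 node) is used only by "01110011"; the node for "0111001" still has the child "0", so pruning stops there.
Nodes removed: 1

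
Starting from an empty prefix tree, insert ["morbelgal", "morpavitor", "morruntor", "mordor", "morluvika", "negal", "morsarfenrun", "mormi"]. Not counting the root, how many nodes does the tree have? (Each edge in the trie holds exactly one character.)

47

Insert word by word; a character creates a node only if that edge doesn't already exist:
  "morbelgal" → 9 new (m, o, r, b, e, l, g, a, l)
  "morpavitor" → prefix "mor" already present; 7 new (p, a, v, i, t, o, r)
  "morruntor" → prefix "mor" already present; 6 new (r, u, n, t, o, r)
  "mordor" → prefix "mor" already present; 3 new (d, o, r)
  "morluvika" → prefix "mor" already present; 6 new (l, u, v, i, k, a)
  "negal" → 5 new (n, e, g, a, l)
  "morsarfenrun" → prefix "mor" already present; 9 new (s, a, r, f, e, n, r, u, n)
  "mormi" → prefix "mor" already present; 2 new (m, i)
Total nodes = 9 + 7 + 6 + 3 + 6 + 5 + 9 + 2 = 47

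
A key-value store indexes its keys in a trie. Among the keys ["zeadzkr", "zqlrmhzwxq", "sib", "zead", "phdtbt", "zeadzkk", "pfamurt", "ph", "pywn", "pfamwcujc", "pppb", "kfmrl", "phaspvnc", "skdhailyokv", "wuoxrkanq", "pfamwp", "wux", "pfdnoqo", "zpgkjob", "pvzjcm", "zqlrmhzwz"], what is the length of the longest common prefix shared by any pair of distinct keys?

8

The deepest shared node is where two words last agree before diverging.
e.g. "zqlrmhzwxq" and "zqlrmhzwz" share the prefix "zqlrmhzw" of length 8; no pair shares a longer one.
Longest shared-prefix length: 8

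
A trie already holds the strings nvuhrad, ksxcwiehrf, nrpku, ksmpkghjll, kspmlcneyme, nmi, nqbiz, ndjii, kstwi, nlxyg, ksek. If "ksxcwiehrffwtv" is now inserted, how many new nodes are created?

Walking "ksxcwiehrffwtv" from the root, the first 10 characters ("ksxcwiehrf") follow existing edges; "f" is the first miss.
Each of the 4 remaining characters creates one node.

4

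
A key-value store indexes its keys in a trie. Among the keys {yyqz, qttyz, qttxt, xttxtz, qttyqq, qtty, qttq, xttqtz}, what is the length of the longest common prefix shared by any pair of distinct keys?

The deepest shared node is where two words last agree before diverging.
e.g. "qtty" and "qttyqq" share the prefix "qtty" of length 4; no pair shares a longer one.
Longest shared-prefix length: 4

4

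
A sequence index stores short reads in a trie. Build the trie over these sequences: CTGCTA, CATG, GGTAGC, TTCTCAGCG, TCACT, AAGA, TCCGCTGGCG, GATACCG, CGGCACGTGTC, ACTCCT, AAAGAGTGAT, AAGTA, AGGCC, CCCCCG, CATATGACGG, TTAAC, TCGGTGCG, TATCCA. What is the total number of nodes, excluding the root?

Insert word by word; a character creates a node only if that edge doesn't already exist:
  "CTGCTA" → 6 new (C, T, G, C, T, A)
  "CATG" → prefix "C" already present; 3 new (A, T, G)
  "GGTAGC" → 6 new (G, G, T, A, G, C)
  "TTCTCAGCG" → 9 new (T, T, C, T, C, A, G, C, G)
  "TCACT" → prefix "T" already present; 4 new (C, A, C, T)
  "AAGA" → 4 new (A, A, G, A)
  "TCCGCTGGCG" → prefix "TC" already present; 8 new (C, G, C, T, G, G, C, G)
  "GATACCG" → prefix "G" already present; 6 new (A, T, A, C, C, G)
  "CGGCACGTGTC" → prefix "C" already present; 10 new (G, G, C, A, C, G, T, G, T, C)
  "ACTCCT" → prefix "A" already present; 5 new (C, T, C, C, T)
  "AAAGAGTGAT" → prefix "AA" already present; 8 new (A, G, A, G, T, G, A, T)
  "AAGTA" → prefix "AAG" already present; 2 new (T, A)
  "AGGCC" → prefix "A" already present; 4 new (G, G, C, C)
  "CCCCCG" → prefix "C" already present; 5 new (C, C, C, C, G)
  "CATATGACGG" → prefix "CAT" already present; 7 new (A, T, G, A, C, G, G)
  "TTAAC" → prefix "TT" already present; 3 new (A, A, C)
  "TCGGTGCG" → prefix "TC" already present; 6 new (G, G, T, G, C, G)
  "TATCCA" → prefix "T" already present; 5 new (A, T, C, C, A)
Total nodes = 6 + 3 + 6 + 9 + 4 + 4 + 8 + 6 + 10 + 5 + 8 + 2 + 4 + 5 + 7 + 3 + 6 + 5 = 101

101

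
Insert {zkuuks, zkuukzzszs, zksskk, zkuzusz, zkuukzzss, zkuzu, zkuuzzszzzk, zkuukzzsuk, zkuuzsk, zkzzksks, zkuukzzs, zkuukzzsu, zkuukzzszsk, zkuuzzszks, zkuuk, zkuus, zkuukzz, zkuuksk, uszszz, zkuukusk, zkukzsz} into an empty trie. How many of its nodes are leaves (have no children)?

Leaves are exactly the stored words that no other stored word extends.
Those words: "uszszz", "zksskk", "zkukzsz", "zkuuksk", "zkuukusk", "zkuukzzss", "zkuukzzsuk", "zkuukzzszsk", "zkuus", "zkuuzsk", "zkuuzzszks", "zkuuzzszzzk", "zkuzusz", "zkzzksks"
Leaf count: 14

14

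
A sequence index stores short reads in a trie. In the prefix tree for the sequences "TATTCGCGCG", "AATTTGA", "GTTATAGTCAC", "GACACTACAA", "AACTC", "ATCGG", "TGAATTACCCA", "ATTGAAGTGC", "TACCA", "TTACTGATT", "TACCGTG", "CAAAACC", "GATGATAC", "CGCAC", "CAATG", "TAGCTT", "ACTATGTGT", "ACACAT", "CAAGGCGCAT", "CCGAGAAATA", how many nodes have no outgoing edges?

A leaf is a node with no children — equivalently, the end of a word that is not a proper prefix of any other stored word.
Those words: "AACTC", "AATTTGA", "ACACAT", "ACTATGTGT", "ATCGG", "ATTGAAGTGC", "CAAAACC", "CAAGGCGCAT", "CAATG", "CCGAGAAATA", "CGCAC", "GACACTACAA", "GATGATAC", "GTTATAGTCAC", "TACCA", "TACCGTG", "TAGCTT", "TATTCGCGCG", "TGAATTACCCA", "TTACTGATT"
Leaf count: 20

20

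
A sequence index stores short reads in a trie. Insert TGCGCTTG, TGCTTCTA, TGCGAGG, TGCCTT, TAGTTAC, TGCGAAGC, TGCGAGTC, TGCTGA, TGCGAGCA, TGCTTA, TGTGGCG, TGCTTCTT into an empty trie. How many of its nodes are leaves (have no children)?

12

Leaves are exactly the stored words that no other stored word extends.
Those words: "TAGTTAC", "TGCCTT", "TGCGAAGC", "TGCGAGCA", "TGCGAGG", "TGCGAGTC", "TGCGCTTG", "TGCTGA", "TGCTTA", "TGCTTCTA", "TGCTTCTT", "TGTGGCG"
Leaf count: 12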